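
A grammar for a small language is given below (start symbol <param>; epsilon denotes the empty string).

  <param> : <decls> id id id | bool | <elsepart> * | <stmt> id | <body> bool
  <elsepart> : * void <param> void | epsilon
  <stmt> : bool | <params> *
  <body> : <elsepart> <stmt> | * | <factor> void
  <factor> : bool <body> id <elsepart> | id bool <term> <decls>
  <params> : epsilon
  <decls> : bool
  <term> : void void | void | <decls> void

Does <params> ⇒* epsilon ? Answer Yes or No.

<params> has an epsilon-production, so <params> ⇒ epsilon.

Yes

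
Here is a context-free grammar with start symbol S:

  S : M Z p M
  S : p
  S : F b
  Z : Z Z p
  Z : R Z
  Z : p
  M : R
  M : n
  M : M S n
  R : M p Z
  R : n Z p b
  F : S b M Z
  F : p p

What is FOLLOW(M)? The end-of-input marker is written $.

In S : M Z p M: add FIRST(Z p M) = { n, p }.
In S : M Z p M: M is at the end, add FOLLOW(S) = { $, b, n }.
In M : M S n: add FIRST(S n) = { n, p }.
In R : M p Z: add FIRST(p Z) = { p }.
In F : S b M Z: add FIRST(Z) = { n, p }.
Union: FOLLOW(M) = { $, b, n, p }.

{ $, b, n, p }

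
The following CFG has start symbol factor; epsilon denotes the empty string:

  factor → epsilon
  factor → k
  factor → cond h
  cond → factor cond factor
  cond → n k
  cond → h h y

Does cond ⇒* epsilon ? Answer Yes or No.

No

Nullable nonterminals: factor.
No production of cond has an RHS whose symbols are all nullable, so cond is not nullable.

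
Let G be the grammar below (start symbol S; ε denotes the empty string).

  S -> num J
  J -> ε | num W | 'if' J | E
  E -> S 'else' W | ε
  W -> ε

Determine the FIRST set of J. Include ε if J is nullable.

{ 'if', num, ε }

J -> ε contributes ε.
J -> num W contributes {num}.
J -> 'if' J contributes {'if'}.
From J -> E: add FIRST(E) = { num, ε } (including ε since E is nullable).
Union: FIRST(J) = { 'if', num, ε }.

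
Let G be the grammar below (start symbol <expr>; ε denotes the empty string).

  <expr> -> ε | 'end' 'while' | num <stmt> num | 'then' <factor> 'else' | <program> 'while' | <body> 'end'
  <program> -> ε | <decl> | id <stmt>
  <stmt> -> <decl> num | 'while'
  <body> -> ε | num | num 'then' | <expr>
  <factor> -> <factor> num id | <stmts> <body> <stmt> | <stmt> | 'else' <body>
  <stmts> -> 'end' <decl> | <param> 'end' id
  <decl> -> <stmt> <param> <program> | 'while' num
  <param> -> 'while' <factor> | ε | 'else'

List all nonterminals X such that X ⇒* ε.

{ <body>, <expr>, <param>, <program> }

Directly nullable (have an ε-production): <expr>, <program>, <body>, <param>.
No other nonterminal has a production whose RHS symbols are all nullable.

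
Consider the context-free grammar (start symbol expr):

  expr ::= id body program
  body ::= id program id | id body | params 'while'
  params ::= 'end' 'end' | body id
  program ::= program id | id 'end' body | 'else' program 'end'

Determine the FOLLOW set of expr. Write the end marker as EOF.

expr is the start symbol, so EOF ∈ FOLLOW(expr).
Union: FOLLOW(expr) = { EOF }.

{ EOF }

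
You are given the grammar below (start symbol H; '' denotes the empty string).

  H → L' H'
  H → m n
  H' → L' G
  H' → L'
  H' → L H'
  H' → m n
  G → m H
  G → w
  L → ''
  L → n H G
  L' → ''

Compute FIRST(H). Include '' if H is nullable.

{ m, n, w, '' }

From H → L' H': L', H' nullable, take FIRST(L') ∪ FIRST(H') = { m, n, w }; also '' since the whole RHS is nullable.
H → m n contributes {m}.
Union: FIRST(H) = { m, n, w, '' }.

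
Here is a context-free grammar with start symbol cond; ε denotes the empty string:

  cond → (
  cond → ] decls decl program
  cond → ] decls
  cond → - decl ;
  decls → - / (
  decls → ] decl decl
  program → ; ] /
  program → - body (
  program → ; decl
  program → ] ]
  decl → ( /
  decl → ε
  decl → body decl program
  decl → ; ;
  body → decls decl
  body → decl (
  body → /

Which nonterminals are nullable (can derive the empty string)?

Directly nullable (have an ε-production): decl.
No other nonterminal has a production whose RHS symbols are all nullable.

{ decl }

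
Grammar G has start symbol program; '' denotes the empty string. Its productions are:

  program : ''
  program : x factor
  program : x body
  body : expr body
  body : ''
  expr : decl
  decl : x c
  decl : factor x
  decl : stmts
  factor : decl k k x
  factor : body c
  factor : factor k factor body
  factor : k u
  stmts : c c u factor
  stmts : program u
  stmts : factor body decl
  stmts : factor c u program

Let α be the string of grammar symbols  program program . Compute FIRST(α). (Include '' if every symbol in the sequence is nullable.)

{ x, '' }

Add FIRST(program)\{''} = { x }; program is nullable, continue.
Add FIRST(program)\{''} = { x }; program is nullable, continue.
Every symbol is nullable, so include ''.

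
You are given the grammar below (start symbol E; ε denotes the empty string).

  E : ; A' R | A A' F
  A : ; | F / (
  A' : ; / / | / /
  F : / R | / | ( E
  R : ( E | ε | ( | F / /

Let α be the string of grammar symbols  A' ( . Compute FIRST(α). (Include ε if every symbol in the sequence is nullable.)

Add FIRST(A') = { /, ; }; A' is not nullable, stop.

{ /, ; }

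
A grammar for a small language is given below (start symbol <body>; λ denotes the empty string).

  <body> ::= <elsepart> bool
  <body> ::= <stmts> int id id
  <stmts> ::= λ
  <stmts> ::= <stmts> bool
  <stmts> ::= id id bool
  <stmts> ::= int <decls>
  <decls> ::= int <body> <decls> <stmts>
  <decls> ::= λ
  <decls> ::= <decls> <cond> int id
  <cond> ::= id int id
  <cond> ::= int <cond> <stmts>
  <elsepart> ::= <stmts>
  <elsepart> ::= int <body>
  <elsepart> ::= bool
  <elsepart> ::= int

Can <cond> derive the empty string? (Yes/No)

Nullable nonterminals: <decls>, <elsepart>, <stmts>.
No production of <cond> has an RHS whose symbols are all nullable, so <cond> is not nullable.

No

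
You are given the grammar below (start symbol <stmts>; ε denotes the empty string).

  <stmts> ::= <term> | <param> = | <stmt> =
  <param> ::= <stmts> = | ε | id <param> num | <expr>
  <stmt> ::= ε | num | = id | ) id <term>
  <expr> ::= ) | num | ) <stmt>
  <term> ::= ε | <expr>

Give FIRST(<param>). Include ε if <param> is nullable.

From <param> ::= <stmts> =: <stmts> nullable, take FIRST(<stmts>) ∪ {=} = { ), =, id, num }.
<param> ::= ε contributes ε.
<param> ::= id <param> num contributes {id}.
From <param> ::= <expr>: add FIRST(<expr>) = { ), num }.
Union: FIRST(<param>) = { ), =, id, num, ε }.

{ ), =, id, num, ε }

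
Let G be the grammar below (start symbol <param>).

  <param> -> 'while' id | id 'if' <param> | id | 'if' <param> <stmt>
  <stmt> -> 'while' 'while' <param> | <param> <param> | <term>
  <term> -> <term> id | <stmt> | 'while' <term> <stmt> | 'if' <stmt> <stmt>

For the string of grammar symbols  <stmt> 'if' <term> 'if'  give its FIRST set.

Add FIRST(<stmt>) = { 'if', 'while', id }; <stmt> is not nullable, stop.

{ 'if', 'while', id }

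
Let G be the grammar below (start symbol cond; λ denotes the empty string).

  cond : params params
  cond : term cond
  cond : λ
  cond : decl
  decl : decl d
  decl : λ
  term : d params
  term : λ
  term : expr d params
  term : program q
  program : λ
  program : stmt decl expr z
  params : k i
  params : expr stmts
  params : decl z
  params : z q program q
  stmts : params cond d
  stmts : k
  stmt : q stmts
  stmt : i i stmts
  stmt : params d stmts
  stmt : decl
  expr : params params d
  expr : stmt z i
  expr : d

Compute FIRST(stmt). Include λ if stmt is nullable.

{ d, i, k, q, z, λ }

stmt : q stmts contributes {q}.
stmt : i i stmts contributes {i}.
From stmt : params d stmts: add FIRST(params) = { d, i, k, q, z }.
From stmt : decl: add FIRST(decl) = { d, λ } (including λ since decl is nullable).
Union: FIRST(stmt) = { d, i, k, q, z, λ }.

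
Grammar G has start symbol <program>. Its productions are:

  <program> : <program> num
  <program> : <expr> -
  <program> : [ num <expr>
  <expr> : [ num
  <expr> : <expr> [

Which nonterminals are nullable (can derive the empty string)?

{ } (none)

No nonterminal has an empty production or an RHS whose symbols are all nullable.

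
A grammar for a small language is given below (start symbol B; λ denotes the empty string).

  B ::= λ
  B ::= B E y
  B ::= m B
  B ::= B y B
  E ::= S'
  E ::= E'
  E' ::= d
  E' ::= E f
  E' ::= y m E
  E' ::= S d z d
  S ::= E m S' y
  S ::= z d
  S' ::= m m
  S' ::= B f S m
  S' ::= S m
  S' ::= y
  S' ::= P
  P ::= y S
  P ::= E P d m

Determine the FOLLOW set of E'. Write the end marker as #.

In E ::= E': E' is at the end, add FOLLOW(E) = { d, f, m, y, z }.
Union: FOLLOW(E') = { d, f, m, y, z }.

{ d, f, m, y, z }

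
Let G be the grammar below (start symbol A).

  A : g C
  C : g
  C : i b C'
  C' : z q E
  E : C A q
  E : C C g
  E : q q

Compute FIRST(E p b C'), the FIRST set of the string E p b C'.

{ g, i, q }

Add FIRST(E) = { g, i, q }; E is not nullable, stop.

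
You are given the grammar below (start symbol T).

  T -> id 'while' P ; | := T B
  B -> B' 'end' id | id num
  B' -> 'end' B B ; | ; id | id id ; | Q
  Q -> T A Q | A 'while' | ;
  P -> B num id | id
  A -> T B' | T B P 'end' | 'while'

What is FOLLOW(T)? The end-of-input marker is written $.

T is the start symbol, so $ ∈ FOLLOW(T).
In T -> := T B: add FIRST(B) = { 'end', 'while', :=, ;, id }.
In Q -> T A Q: add FIRST(A Q) = { 'while', :=, id }.
In A -> T B': add FIRST(B') = { 'end', 'while', :=, ;, id }.
In A -> T B P 'end': add FIRST(B P 'end') = { 'end', 'while', :=, ;, id }.
Union: FOLLOW(T) = { $, 'end', 'while', :=, ;, id }.

{ $, 'end', 'while', :=, ;, id }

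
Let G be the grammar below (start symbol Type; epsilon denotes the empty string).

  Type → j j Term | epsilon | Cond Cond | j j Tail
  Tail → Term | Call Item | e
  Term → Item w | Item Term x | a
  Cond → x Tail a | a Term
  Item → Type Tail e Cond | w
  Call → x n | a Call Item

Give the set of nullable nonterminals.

{ Type }

Directly nullable (have an epsilon-production): Type.
No other nonterminal has a production whose RHS symbols are all nullable.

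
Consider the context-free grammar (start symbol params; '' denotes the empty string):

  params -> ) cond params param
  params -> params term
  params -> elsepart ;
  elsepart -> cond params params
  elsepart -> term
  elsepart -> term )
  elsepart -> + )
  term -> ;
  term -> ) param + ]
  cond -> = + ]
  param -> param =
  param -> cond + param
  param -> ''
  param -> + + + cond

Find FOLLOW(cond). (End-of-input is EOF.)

{ EOF, ), +, ;, = }

In params -> ) cond params param: add FIRST(params param) = { ), +, ;, = }.
In elsepart -> cond params params: add FIRST(params params) = { ), +, ;, = }.
In param -> cond + param: add FIRST(+ param) = { + }.
In param -> + + + cond: cond is at the end, add FOLLOW(param) = { EOF, ), +, ;, = }.
Union: FOLLOW(cond) = { EOF, ), +, ;, = }.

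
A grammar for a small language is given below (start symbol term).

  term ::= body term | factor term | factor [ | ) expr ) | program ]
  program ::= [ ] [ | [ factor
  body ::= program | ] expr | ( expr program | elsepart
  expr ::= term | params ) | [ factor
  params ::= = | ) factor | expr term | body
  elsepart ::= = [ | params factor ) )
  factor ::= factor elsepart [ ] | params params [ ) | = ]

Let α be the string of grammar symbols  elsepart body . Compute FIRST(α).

Add FIRST(elsepart) = { (, ), =, [, ] }; elsepart is not nullable, stop.

{ (, ), =, [, ] }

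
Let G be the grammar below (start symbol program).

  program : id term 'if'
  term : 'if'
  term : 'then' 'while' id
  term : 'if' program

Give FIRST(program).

{ id }

program : id term 'if' contributes {id}.
Union: FIRST(program) = { id }.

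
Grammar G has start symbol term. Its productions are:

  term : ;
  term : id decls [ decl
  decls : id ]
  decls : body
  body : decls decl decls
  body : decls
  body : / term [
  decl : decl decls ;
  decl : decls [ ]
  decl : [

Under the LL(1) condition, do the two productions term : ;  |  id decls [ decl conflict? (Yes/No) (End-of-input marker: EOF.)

FIRST(;) = { ; } and FIRST(id decls [ decl) = { id }.
The FIRST sets are disjoint and neither alternative is nullable — no conflict.

No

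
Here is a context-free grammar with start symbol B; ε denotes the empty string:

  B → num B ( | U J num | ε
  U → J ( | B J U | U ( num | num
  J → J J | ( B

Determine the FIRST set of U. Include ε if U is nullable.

{ (, num }

From U → J (: add FIRST(J) = { ( }.
From U → B J U: B nullable, take FIRST(B) ∪ FIRST(J) = { (, num }.
From U → U ( num: add FIRST(U) = { (, num }.
U → num contributes {num}.
Union: FIRST(U) = { (, num }.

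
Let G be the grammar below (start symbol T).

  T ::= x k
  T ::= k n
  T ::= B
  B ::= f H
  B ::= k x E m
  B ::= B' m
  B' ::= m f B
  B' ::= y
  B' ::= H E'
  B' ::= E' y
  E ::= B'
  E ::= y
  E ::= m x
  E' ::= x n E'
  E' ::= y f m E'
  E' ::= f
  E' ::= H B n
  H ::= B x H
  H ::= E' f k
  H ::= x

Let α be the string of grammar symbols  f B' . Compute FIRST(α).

{ f }

f is a terminal; add {f} and stop.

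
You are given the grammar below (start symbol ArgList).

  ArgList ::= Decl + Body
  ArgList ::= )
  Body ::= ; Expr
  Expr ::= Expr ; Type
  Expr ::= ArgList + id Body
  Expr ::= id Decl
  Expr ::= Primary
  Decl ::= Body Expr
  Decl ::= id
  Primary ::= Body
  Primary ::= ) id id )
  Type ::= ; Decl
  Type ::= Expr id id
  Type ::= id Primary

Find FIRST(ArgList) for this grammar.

From ArgList ::= Decl + Body: add FIRST(Decl) = { ;, id }.
ArgList ::= ) contributes {)}.
Union: FIRST(ArgList) = { ), ;, id }.

{ ), ;, id }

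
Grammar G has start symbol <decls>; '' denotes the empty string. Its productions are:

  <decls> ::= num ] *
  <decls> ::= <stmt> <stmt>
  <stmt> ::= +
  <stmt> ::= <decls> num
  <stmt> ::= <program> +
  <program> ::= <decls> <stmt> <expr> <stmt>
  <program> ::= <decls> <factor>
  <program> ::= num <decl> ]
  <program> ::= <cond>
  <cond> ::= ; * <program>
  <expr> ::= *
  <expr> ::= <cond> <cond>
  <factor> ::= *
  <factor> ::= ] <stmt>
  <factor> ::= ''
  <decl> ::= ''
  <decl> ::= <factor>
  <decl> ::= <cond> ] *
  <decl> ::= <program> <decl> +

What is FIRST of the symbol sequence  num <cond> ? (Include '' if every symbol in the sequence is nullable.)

num is a terminal; add {num} and stop.

{ num }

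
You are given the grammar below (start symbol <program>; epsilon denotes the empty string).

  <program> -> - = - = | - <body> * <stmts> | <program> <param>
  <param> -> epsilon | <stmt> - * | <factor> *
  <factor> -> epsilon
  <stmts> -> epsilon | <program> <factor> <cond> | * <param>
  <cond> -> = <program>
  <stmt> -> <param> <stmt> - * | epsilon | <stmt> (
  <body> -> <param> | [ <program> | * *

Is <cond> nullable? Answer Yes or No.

Nullable nonterminals: <body>, <factor>, <param>, <stmt>, <stmts>.
No production of <cond> has an RHS whose symbols are all nullable, so <cond> is not nullable.

No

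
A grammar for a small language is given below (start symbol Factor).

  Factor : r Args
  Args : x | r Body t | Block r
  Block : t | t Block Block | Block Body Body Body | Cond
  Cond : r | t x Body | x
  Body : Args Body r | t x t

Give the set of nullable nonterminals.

{ } (none)

No nonterminal has an empty production or an RHS whose symbols are all nullable.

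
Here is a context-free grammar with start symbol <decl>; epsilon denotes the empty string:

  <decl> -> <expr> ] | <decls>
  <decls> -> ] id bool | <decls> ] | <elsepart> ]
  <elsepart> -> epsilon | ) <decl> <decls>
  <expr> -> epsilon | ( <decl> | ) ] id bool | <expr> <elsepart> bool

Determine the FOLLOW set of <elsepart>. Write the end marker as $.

{ ], bool }

In <decls> -> <elsepart> ]: add FIRST(]) = { ] }.
In <expr> -> <expr> <elsepart> bool: add FIRST(bool) = { bool }.
Union: FOLLOW(<elsepart>) = { ], bool }.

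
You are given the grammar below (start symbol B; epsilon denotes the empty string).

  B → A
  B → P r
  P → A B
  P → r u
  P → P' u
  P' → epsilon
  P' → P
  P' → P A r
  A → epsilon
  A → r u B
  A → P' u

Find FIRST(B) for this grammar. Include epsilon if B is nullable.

From B → A: add FIRST(A) = { r, u, epsilon } (including epsilon since A is nullable).
From B → P r: P nullable, take FIRST(P) ∪ {r} = { r, u }.
Union: FIRST(B) = { r, u, epsilon }.

{ r, u, epsilon }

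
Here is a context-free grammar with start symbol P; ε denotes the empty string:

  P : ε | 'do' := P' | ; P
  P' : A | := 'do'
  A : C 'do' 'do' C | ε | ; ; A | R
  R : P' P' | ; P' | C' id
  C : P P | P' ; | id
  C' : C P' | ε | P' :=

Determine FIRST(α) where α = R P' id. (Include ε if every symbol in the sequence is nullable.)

Add FIRST(R)\{ε} = { 'do', :=, ;, id }; R is nullable, continue.
Add FIRST(P')\{ε} = { 'do', :=, ;, id }; P' is nullable, continue.
id is a terminal; add {id} and stop.

{ 'do', :=, ;, id }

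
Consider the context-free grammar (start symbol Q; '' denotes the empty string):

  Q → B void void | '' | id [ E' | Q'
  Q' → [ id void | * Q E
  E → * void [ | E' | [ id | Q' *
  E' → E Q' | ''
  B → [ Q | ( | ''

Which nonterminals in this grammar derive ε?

Directly nullable (have an ''-production): Q, E', B.
E → E' with every symbol nullable, so E is nullable.
No other nonterminal has a production whose RHS symbols are all nullable.

{ B, E, E', Q }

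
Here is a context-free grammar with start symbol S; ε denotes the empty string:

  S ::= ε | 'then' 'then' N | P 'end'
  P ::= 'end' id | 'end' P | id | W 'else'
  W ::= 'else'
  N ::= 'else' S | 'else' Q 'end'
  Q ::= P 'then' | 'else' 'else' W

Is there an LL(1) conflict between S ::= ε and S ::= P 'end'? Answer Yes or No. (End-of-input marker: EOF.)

FIRST(ε) = { ε } and FIRST(P 'end') = { 'else', 'end', id }.
The first is nullable but FOLLOW(S) = { EOF } is disjoint from FIRST of the second.

No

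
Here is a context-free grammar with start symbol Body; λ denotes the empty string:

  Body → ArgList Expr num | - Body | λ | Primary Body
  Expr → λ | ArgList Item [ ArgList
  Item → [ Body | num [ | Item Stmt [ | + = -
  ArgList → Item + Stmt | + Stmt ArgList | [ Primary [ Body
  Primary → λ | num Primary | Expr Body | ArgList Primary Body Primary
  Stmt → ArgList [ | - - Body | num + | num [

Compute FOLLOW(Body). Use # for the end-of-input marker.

{ #, +, -, [, num }

Body is the start symbol, so # ∈ FOLLOW(Body).
In Body → - Body: Body is at the end, add FOLLOW(Body) = { #, +, -, [, num }.
In Body → Primary Body: Body is at the end, add FOLLOW(Body) = { #, +, -, [, num }.
In Item → [ Body: Body is at the end, add FOLLOW(Item) = { +, -, [, num }.
In ArgList → [ Primary [ Body: Body is at the end, add FOLLOW(ArgList) = { #, +, -, [, num }.
In Primary → Expr Body: Body is at the end, add FOLLOW(Primary) = { #, +, -, [, num }.
In Primary → ArgList Primary Body Primary: add FIRST(Primary)\{λ} = { +, -, [, num }.
  Since Primary is nullable, also add FOLLOW(Primary) = { #, +, -, [, num }.
In Stmt → - - Body: Body is at the end, add FOLLOW(Stmt) = { #, +, -, [, num }.
Union: FOLLOW(Body) = { #, +, -, [, num }.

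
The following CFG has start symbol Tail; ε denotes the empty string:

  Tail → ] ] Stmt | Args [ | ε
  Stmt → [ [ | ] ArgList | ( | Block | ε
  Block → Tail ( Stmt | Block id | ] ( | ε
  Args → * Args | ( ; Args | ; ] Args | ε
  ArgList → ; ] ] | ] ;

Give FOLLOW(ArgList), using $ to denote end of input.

{ $, (, id }

In Stmt → ] ArgList: ArgList is at the end, add FOLLOW(Stmt) = { $, (, id }.
Union: FOLLOW(ArgList) = { $, (, id }.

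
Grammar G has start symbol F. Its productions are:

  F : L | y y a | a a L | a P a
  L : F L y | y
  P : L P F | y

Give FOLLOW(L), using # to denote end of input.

{ #, a, y }

In F : L: L is at the end, add FOLLOW(F) = { #, a, y }.
In F : a a L: L is at the end, add FOLLOW(F) = { #, a, y }.
In L : F L y: add FIRST(y) = { y }.
In P : L P F: add FIRST(P F) = { a, y }.
Union: FOLLOW(L) = { #, a, y }.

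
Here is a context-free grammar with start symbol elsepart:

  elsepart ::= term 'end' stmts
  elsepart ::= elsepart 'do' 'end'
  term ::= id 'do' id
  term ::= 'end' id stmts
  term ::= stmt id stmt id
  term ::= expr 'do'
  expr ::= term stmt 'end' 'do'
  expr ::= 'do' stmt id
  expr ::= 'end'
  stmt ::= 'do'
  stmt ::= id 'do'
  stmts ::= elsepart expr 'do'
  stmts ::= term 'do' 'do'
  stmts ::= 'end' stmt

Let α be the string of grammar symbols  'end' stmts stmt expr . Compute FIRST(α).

'end' is a terminal; add {'end'} and stop.

{ 'end' }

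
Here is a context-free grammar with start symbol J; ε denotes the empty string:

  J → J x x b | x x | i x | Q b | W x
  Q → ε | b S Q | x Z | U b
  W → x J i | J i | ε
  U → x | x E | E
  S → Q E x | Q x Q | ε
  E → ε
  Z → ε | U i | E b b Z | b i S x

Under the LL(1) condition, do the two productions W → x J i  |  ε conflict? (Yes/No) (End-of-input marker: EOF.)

Yes

FIRST(x J i) = { x } and FIRST(ε) = { ε }.
The second alternative is nullable and FOLLOW(W) = { x } shares x with FIRST of the first — conflict.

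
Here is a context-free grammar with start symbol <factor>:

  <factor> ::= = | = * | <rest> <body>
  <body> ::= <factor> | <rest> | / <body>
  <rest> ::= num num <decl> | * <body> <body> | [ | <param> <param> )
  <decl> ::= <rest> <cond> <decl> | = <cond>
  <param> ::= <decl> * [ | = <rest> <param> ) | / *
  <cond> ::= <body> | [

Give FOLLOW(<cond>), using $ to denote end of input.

In <decl> ::= <rest> <cond> <decl>: add FIRST(<decl>) = { *, /, =, [, num }.
In <decl> ::= = <cond>: <cond> is at the end, add FOLLOW(<decl>) = { $, *, /, =, [, num }.
Union: FOLLOW(<cond>) = { $, *, /, =, [, num }.

{ $, *, /, =, [, num }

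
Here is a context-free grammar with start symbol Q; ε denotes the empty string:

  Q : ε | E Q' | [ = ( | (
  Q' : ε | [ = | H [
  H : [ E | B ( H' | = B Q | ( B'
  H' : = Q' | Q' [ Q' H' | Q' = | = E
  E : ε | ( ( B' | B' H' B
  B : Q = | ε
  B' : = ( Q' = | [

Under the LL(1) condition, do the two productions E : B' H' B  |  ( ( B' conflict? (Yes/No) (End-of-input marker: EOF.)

No

FIRST(B' H' B) = { =, [ } and FIRST(( ( B') = { ( }.
The FIRST sets are disjoint and neither alternative is nullable — no conflict.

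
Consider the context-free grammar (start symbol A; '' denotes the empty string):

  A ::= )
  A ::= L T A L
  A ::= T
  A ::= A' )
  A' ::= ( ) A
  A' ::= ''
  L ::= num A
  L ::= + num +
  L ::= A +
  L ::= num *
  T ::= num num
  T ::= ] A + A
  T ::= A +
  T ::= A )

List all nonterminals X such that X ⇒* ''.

{ A' }

Directly nullable (have an ''-production): A'.
No other nonterminal has a production whose RHS symbols are all nullable.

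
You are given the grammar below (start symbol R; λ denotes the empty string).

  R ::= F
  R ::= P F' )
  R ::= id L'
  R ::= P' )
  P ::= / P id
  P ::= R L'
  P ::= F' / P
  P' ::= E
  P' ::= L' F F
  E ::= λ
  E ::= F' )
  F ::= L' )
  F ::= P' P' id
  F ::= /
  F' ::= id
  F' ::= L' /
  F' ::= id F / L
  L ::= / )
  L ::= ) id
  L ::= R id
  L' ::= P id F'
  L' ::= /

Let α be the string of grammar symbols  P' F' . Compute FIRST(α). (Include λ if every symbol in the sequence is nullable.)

{ ), /, id }

Add FIRST(P')\{λ} = { ), /, id }; P' is nullable, continue.
Add FIRST(F') = { ), /, id }; F' is not nullable, stop.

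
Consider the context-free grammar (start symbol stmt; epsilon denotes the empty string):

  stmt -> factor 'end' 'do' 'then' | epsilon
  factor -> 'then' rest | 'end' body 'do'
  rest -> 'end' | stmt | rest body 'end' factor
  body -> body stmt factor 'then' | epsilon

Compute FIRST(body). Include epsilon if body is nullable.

{ 'end', 'then', epsilon }

From body -> body stmt factor 'then': body, stmt nullable, take FIRST(body) ∪ FIRST(stmt) ∪ FIRST(factor) = { 'end', 'then' }.
body -> epsilon contributes epsilon.
Union: FIRST(body) = { 'end', 'then', epsilon }.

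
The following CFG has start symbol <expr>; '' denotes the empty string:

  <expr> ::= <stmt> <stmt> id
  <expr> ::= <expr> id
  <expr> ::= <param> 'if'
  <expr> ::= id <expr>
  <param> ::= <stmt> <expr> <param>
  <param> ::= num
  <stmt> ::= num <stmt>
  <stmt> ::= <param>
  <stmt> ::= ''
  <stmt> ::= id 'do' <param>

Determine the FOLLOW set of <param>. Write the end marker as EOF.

{ 'if', id, num }

In <expr> ::= <param> 'if': add FIRST('if') = { 'if' }.
In <param> ::= <stmt> <expr> <param>: <param> is at the end, add FOLLOW(<param>) = { 'if', id, num }.
In <stmt> ::= <param>: <param> is at the end, add FOLLOW(<stmt>) = { id, num }.
In <stmt> ::= id 'do' <param>: <param> is at the end, add FOLLOW(<stmt>) = { id, num }.
Union: FOLLOW(<param>) = { 'if', id, num }.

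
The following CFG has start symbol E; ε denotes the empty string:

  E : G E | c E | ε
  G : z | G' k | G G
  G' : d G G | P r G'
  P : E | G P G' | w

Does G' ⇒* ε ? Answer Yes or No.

No

Nullable nonterminals: E, P.
No production of G' has an RHS whose symbols are all nullable, so G' is not nullable.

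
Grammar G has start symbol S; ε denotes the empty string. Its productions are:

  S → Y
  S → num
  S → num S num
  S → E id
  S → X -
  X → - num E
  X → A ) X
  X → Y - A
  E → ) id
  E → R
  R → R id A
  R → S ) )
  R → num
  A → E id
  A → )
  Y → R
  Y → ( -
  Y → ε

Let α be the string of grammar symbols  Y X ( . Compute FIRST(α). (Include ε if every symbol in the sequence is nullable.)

Add FIRST(Y)\{ε} = { (, ), -, num }; Y is nullable, continue.
Add FIRST(X) = { (, ), -, num }; X is not nullable, stop.

{ (, ), -, num }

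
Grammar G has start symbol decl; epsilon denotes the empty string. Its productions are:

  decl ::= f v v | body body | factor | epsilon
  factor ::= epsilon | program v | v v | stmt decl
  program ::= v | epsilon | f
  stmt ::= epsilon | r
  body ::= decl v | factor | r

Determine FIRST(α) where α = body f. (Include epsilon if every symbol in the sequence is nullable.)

{ f, r, v }

Add FIRST(body)\{epsilon} = { f, r, v }; body is nullable, continue.
f is a terminal; add {f} and stop.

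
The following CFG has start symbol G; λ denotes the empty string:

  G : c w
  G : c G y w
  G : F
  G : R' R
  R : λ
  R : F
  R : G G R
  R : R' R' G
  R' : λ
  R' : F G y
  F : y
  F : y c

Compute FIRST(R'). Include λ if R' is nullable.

{ y, λ }

R' : λ contributes λ.
From R' : F G y: add FIRST(F) = { y }.
Union: FIRST(R') = { y, λ }.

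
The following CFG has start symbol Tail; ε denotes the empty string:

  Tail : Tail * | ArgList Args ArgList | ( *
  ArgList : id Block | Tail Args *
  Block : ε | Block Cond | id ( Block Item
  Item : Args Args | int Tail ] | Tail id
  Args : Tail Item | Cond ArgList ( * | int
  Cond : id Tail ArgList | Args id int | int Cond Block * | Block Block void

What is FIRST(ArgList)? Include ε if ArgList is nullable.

{ (, id }

ArgList : id Block contributes {id}.
From ArgList : Tail Args *: add FIRST(Tail) = { (, id }.
Union: FIRST(ArgList) = { (, id }.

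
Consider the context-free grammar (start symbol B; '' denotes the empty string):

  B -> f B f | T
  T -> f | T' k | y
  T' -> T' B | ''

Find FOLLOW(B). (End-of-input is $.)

B is the start symbol, so $ ∈ FOLLOW(B).
In B -> f B f: add FIRST(f) = { f }.
In T' -> T' B: B is at the end, add FOLLOW(T') = { f, k, y }.
Union: FOLLOW(B) = { $, f, k, y }.

{ $, f, k, y }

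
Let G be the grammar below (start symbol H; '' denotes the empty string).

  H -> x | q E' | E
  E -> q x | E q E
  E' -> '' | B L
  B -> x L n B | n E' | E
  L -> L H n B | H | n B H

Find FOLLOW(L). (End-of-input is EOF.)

{ EOF, n, q, x }

In E' -> B L: L is at the end, add FOLLOW(E') = { EOF, n, q, x }.
In B -> x L n B: add FIRST(n B) = { n }.
In L -> L H n B: add FIRST(H n B) = { q, x }.
Union: FOLLOW(L) = { EOF, n, q, x }.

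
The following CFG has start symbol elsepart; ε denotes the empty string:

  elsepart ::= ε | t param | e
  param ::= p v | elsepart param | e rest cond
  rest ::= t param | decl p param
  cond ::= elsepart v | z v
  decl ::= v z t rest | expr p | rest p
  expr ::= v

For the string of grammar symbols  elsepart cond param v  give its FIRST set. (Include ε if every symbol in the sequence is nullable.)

Add FIRST(elsepart)\{ε} = { e, t }; elsepart is nullable, continue.
Add FIRST(cond) = { e, t, v, z }; cond is not nullable, stop.

{ e, t, v, z }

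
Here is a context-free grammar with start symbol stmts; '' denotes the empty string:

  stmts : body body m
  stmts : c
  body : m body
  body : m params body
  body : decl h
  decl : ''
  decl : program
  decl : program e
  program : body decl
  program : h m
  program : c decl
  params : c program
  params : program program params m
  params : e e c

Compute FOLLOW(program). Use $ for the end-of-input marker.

In decl : program: program is at the end, add FOLLOW(decl) = { c, e, h, m }.
In decl : program e: add FIRST(e) = { e }.
In params : c program: program is at the end, add FOLLOW(params) = { c, h, m }.
In params : program program params m: add FIRST(program params m) = { c, h, m }.
In params : program program params m: add FIRST(params m) = { c, e, h, m }.
Union: FOLLOW(program) = { c, e, h, m }.

{ c, e, h, m }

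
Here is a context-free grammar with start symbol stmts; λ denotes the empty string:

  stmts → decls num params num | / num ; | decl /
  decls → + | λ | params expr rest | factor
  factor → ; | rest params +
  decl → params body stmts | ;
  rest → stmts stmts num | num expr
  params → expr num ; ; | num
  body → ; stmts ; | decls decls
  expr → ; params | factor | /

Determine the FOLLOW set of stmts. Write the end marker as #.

{ #, +, /, ;, num }

stmts is the start symbol, so # ∈ FOLLOW(stmts).
In decl → params body stmts: stmts is at the end, add FOLLOW(decl) = { / }.
In rest → stmts stmts num: add FIRST(stmts num) = { +, /, ;, num }.
In rest → stmts stmts num: add FIRST(num) = { num }.
In body → ; stmts ;: add FIRST(;) = { ; }.
Union: FOLLOW(stmts) = { #, +, /, ;, num }.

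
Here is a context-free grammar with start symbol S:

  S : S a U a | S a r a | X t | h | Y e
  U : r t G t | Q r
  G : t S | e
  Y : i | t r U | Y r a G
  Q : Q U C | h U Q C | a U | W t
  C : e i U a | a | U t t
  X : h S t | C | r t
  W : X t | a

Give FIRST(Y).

Y : i contributes {i}.
Y : t r U contributes {t}.
From Y : Y r a G: add FIRST(Y) = { i, t }.
Union: FIRST(Y) = { i, t }.

{ i, t }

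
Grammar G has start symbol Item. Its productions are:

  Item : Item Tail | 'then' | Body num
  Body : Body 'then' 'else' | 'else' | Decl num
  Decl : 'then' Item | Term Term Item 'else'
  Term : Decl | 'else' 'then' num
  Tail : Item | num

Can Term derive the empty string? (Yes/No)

No nonterminal in this grammar is nullable.
No production of Term has an RHS whose symbols are all nullable, so Term is not nullable.

No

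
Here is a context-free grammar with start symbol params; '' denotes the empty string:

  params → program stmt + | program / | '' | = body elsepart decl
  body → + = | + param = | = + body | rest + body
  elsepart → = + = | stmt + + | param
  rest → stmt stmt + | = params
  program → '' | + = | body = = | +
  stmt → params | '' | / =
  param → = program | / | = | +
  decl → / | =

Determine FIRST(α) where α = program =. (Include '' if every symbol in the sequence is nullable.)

{ +, /, = }

Add FIRST(program)\{''} = { +, /, = }; program is nullable, continue.
= is a terminal; add {=} and stop.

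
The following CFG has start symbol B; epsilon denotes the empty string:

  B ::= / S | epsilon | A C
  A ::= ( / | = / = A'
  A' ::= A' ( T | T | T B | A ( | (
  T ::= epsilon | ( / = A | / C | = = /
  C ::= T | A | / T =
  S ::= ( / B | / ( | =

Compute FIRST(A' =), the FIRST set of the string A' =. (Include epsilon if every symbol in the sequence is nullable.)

{ (, /, = }

Add FIRST(A')\{epsilon} = { (, /, = }; A' is nullable, continue.
= is a terminal; add {=} and stop.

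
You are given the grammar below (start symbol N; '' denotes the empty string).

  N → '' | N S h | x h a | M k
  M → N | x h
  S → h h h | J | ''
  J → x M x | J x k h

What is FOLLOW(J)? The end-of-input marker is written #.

In S → J: J is at the end, add FOLLOW(S) = { h }.
In J → J x k h: add FIRST(x k h) = { x }.
Union: FOLLOW(J) = { h, x }.

{ h, x }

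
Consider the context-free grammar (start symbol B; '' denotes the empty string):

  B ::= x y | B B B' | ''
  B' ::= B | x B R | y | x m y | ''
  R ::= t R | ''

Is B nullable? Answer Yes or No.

B has an ''-production, so B ⇒ ''.

Yes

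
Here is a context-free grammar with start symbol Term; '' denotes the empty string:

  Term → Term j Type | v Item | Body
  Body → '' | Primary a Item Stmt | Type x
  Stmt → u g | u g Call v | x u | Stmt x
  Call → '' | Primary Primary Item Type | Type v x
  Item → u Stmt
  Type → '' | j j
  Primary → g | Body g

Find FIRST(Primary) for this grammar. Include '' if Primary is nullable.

{ g, j, x }

Primary → g contributes {g}.
From Primary → Body g: Body nullable, take FIRST(Body) ∪ {g} = { g, j, x }.
Union: FIRST(Primary) = { g, j, x }.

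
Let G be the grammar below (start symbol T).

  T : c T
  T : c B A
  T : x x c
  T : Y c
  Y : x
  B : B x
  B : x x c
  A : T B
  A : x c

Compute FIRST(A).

{ c, x }

From A : T B: add FIRST(T) = { c, x }.
A : x c contributes {x}.
Union: FIRST(A) = { c, x }.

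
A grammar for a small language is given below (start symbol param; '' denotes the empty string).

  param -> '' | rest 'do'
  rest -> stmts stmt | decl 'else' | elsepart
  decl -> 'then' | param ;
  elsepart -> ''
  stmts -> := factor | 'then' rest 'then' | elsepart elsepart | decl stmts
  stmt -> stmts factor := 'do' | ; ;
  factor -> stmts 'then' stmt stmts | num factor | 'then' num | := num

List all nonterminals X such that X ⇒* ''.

{ elsepart, param, rest, stmts }

Directly nullable (have an ''-production): param, elsepart.
rest -> elsepart with every symbol nullable, so rest is nullable.
stmts -> elsepart elsepart with every symbol nullable, so stmts is nullable.
No other nonterminal has a production whose RHS symbols are all nullable.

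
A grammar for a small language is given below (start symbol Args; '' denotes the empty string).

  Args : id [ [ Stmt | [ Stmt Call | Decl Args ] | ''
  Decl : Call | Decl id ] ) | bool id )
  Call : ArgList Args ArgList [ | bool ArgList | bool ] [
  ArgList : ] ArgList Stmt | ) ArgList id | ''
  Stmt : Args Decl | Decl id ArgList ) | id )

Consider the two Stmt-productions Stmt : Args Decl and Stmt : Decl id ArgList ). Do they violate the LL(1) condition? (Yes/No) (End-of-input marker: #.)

Yes

FIRST(Args Decl) = { ), [, ], bool, id } and FIRST(Decl id ArgList )) = { ), [, ], bool, id }.
Both contain ), so the two alternatives are not disjoint — LL(1) conflict.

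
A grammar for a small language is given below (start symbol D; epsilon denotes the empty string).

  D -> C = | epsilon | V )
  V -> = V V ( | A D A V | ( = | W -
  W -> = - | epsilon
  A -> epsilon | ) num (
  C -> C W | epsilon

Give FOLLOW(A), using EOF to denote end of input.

In V -> A D A V: add FIRST(D A V) = { (, ), -, = }.
In V -> A D A V: add FIRST(V) = { (, ), -, = }.
Union: FOLLOW(A) = { (, ), -, = }.

{ (, ), -, = }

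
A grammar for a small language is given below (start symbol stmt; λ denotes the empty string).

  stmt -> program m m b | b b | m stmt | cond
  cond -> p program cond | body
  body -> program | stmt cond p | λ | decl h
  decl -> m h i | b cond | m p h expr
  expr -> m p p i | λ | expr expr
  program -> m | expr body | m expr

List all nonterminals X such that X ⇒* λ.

{ body, cond, expr, program, stmt }

Directly nullable (have an λ-production): body, expr.
cond -> body with every symbol nullable, so cond is nullable.
program -> expr body with every symbol nullable, so program is nullable.
stmt -> cond with every symbol nullable, so stmt is nullable.
No other nonterminal has a production whose RHS symbols are all nullable.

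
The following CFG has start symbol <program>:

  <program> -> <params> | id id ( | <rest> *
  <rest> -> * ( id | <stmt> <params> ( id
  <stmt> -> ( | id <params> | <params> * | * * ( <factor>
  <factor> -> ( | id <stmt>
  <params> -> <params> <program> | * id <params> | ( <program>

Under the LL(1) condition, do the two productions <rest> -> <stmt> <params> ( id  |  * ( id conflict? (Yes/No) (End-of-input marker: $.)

FIRST(<stmt> <params> ( id) = { (, *, id } and FIRST(* ( id) = { * }.
Both contain *, so the two alternatives are not disjoint — LL(1) conflict.

Yes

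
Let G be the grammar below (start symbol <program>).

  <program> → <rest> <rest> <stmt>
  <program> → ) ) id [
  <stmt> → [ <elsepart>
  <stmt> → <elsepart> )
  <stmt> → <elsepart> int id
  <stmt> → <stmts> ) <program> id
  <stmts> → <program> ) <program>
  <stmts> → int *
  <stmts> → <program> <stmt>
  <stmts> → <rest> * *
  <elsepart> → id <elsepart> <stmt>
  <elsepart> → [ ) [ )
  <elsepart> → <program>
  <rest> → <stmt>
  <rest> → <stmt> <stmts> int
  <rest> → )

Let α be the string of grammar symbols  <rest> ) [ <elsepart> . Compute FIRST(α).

{ ), [, id, int }

Add FIRST(<rest>) = { ), [, id, int }; <rest> is not nullable, stop.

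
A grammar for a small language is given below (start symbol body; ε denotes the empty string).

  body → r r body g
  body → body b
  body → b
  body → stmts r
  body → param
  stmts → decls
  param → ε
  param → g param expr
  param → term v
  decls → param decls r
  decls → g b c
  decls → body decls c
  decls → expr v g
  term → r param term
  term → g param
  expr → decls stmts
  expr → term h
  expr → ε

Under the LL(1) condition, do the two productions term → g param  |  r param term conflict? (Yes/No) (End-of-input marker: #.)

FIRST(g param) = { g } and FIRST(r param term) = { r }.
The FIRST sets are disjoint and neither alternative is nullable — no conflict.

No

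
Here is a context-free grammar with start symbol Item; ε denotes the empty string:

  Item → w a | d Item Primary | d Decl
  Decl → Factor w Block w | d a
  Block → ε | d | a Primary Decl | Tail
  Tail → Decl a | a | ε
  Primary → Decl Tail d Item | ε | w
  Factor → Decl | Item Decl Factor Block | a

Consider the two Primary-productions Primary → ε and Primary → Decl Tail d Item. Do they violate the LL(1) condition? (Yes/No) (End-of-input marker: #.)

FIRST(ε) = { ε } and FIRST(Decl Tail d Item) = { a, d, w }.
The first alternative is nullable and FOLLOW(Primary) = { #, a, d, w } shares a with FIRST of the second — conflict.

Yes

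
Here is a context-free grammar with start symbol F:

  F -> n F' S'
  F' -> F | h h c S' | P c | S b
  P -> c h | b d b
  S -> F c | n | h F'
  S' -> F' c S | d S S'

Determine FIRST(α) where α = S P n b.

{ h, n }

Add FIRST(S) = { h, n }; S is not nullable, stop.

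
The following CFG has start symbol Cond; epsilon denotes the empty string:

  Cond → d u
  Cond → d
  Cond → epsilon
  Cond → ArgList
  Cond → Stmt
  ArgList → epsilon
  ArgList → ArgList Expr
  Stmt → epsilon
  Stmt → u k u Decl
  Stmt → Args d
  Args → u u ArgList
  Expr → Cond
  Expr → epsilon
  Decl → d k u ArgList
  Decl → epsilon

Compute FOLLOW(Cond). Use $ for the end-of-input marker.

{ $, d, u }

Cond is the start symbol, so $ ∈ FOLLOW(Cond).
In Expr → Cond: Cond is at the end, add FOLLOW(Expr) = { $, d, u }.
Union: FOLLOW(Cond) = { $, d, u }.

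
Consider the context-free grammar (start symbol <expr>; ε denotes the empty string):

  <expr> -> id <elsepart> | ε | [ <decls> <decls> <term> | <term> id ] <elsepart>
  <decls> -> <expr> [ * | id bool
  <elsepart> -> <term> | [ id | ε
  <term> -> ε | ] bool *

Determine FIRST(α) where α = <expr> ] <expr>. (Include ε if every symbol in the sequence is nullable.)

Add FIRST(<expr>)\{ε} = { [, ], id }; <expr> is nullable, continue.
] is a terminal; add {]} and stop.

{ [, ], id }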